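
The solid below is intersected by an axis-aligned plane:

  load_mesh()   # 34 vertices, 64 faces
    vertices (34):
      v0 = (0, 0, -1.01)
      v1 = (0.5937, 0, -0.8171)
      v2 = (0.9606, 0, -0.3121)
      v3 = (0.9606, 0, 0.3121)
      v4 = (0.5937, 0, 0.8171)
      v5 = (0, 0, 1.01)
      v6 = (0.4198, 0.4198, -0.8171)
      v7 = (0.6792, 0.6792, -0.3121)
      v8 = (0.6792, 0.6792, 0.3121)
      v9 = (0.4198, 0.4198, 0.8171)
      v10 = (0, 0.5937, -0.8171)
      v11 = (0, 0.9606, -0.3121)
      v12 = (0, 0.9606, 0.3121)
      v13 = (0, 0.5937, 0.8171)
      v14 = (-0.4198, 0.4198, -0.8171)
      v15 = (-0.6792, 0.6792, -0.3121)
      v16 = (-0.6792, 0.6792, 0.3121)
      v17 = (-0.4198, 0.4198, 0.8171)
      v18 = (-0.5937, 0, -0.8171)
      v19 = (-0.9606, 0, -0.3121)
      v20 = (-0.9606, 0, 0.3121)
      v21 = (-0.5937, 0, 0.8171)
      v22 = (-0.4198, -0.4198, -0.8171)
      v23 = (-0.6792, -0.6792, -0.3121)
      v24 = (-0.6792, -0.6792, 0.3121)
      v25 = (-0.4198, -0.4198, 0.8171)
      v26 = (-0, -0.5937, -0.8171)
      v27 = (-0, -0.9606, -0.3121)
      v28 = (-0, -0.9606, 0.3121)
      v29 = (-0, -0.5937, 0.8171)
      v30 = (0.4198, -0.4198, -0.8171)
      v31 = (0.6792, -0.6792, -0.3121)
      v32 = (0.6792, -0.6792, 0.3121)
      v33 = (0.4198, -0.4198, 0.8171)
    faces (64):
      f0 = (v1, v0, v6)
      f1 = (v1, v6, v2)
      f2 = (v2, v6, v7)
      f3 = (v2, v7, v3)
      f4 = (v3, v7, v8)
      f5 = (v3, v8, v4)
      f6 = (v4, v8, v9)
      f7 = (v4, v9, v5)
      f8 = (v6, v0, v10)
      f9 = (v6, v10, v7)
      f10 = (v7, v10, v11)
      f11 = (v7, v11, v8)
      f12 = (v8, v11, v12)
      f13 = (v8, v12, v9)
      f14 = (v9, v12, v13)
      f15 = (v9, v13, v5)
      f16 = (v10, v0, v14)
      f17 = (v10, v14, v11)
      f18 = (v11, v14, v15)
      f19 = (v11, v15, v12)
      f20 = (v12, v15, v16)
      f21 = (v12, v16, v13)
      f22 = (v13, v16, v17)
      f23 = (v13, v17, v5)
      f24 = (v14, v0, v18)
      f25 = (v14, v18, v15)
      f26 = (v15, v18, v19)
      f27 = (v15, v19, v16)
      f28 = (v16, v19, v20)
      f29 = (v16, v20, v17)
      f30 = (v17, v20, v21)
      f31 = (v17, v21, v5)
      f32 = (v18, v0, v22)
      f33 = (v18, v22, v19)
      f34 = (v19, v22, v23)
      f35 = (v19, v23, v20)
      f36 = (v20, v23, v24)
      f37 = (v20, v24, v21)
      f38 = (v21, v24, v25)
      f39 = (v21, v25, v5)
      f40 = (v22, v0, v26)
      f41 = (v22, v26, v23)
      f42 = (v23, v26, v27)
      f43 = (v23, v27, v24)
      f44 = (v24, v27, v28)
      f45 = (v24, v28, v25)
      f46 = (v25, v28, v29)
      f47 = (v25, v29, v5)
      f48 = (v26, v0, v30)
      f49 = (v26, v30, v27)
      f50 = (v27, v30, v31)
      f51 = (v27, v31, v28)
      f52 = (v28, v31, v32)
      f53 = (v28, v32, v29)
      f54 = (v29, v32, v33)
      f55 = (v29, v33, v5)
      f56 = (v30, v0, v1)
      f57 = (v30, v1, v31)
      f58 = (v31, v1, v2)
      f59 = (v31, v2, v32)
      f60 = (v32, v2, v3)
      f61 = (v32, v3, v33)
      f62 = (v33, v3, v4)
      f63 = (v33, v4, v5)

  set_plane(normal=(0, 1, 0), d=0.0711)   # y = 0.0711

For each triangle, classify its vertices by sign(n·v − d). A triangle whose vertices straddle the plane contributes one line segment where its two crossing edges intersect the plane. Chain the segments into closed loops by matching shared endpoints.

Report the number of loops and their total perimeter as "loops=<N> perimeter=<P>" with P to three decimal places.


loops=1 perimeter=6.106

Straddling triangles (20 of 64):
  (v1,v0,v6) [--+] → (0.0711, 0.0711, -0.977329)–(0.564247, 0.0711, -0.8171)  len=0.5185
  (v1,v6,v2) [-+-] → (0.564247, 0.0711, -0.8171)–(0.869007, 0.0711, -0.39763)  len=0.5185
  (v2,v6,v7) [-++] → (0.869007, 0.0711, -0.39763)–(0.931142, 0.0711, -0.3121)  len=0.1057
  (v2,v7,v3) [-+-] → (0.931142, 0.0711, -0.3121)–(0.931142, 0.0711, 0.246758)  len=0.5589
  (v3,v7,v8) [-++] → (0.931142, 0.0711, 0.246758)–(0.931142, 0.0711, 0.3121)  len=0.0653
  (v3,v8,v4) [-+-] → (0.931142, 0.0711, 0.3121)–(0.60265, 0.0711, 0.764236)  len=0.5589
  (v4,v8,v9) [-++] → (0.60265, 0.0711, 0.764236)–(0.564247, 0.0711, 0.8171)  len=0.0653
  (v4,v9,v5) [-+-] → (0.564247, 0.0711, 0.8171)–(0.0711, 0.0711, 0.977329)  len=0.5185
  (v6,v0,v10) [+-+] → (0.0711, 0.0711, -0.977329)–(0, 0.0711, -0.986899)  len=0.0717
  (v9,v13,v5) [++-] → (0, 0.0711, 0.986899)–(0.0711, 0.0711, 0.977329)  len=0.0717
  (v10,v0,v14) [+-+] → (0, 0.0711, -0.986899)–(-0.0711, 0.0711, -0.977329)  len=0.0717
  (v13,v17,v5) [++-] → (-0.0711, 0.0711, 0.977329)–(0, 0.0711, 0.986899)  len=0.0717
  (v14,v0,v18) [+--] → (-0.0711, 0.0711, -0.977329)–(-0.564247, 0.0711, -0.8171)  len=0.5185
  (v14,v18,v15) [+-+] → (-0.564247, 0.0711, -0.8171)–(-0.60265, 0.0711, -0.764236)  len=0.0653
  (v15,v18,v19) [+--] → (-0.60265, 0.0711, -0.764236)–(-0.931142, 0.0711, -0.3121)  len=0.5589
  (v15,v19,v16) [+-+] → (-0.931142, 0.0711, -0.3121)–(-0.931142, 0.0711, -0.246758)  len=0.0653
  (v16,v19,v20) [+--] → (-0.931142, 0.0711, -0.246758)–(-0.931142, 0.0711, 0.3121)  len=0.5589
  (v16,v20,v17) [+-+] → (-0.931142, 0.0711, 0.3121)–(-0.869007, 0.0711, 0.39763)  len=0.1057
  (v17,v20,v21) [+--] → (-0.869007, 0.0711, 0.39763)–(-0.564247, 0.0711, 0.8171)  len=0.5185
  (v17,v21,v5) [+--] → (-0.564247, 0.0711, 0.8171)–(-0.0711, 0.0711, 0.977329)  len=0.5185

Chained into 1 loop(s):
  loop 1: 20 segments, perimeter = 6.1063
Total perimeter = 6.106


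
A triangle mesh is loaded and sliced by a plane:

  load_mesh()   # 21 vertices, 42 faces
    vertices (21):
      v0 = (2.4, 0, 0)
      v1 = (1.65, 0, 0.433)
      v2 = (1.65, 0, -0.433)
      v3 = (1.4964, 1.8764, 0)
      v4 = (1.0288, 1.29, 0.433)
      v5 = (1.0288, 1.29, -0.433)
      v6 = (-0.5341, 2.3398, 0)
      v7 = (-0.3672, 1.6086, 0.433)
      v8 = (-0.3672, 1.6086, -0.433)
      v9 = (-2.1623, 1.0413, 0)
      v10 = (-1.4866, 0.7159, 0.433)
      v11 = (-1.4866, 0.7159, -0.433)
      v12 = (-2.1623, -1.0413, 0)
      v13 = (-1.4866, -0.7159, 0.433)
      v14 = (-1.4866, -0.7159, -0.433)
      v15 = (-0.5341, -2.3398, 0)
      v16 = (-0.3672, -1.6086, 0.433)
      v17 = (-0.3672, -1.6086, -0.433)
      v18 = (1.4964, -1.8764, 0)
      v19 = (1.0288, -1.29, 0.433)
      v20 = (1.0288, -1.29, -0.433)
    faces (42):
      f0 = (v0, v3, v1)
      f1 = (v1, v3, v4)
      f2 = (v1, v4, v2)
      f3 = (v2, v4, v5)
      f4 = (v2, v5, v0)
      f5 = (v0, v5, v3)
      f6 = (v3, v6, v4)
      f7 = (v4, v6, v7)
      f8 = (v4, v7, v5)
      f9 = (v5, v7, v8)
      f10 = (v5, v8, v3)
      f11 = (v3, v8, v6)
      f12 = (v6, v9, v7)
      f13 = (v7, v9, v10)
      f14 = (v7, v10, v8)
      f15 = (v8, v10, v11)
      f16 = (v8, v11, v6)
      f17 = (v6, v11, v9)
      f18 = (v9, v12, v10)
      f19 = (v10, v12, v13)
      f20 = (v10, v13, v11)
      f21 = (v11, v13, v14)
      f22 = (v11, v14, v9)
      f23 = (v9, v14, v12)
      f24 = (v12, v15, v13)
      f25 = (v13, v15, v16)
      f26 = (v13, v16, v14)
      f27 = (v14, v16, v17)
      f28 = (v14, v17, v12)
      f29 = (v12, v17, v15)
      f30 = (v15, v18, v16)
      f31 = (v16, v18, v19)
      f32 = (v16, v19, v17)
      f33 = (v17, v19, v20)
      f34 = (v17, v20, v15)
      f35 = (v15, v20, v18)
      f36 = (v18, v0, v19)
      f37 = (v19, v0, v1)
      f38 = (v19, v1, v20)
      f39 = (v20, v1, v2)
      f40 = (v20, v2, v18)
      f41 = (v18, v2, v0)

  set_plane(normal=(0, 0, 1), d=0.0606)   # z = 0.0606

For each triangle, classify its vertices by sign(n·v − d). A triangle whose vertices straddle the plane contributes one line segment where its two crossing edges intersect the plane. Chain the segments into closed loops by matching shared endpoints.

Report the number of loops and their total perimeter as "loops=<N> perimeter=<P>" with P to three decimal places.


Straddling triangles (28 of 42):
  (v0,v3,v1) [--+] → (1.5179, 1.61379, 0.0606)–(2.29503, 0, 0.0606)  len=1.7912
  (v1,v3,v4) [+-+] → (1.5179, 1.61379, 0.0606)–(1.43096, 1.79433, 0.0606)  len=0.2004
  (v1,v4,v2) [++-] → (1.29593, 0.73527, 0.0606)–(1.65, 0, 0.0606)  len=0.8161
  (v2,v4,v5) [-+-] → (1.29593, 0.73527, 0.0606)–(1.0288, 1.29, 0.0606)  len=0.6157
  (v3,v6,v4) [--+] → (-0.315366, 2.19288, 0.0606)–(1.43096, 1.79433, 0.0606)  len=1.7912
  (v4,v6,v7) [+-+] → (-0.315366, 2.19288, 0.0606)–(-0.510742, 2.23747, 0.0606)  len=0.2004
  (v4,v7,v5) [++-] → (0.233112, 1.47159, 0.0606)–(1.0288, 1.29, 0.0606)  len=0.8161
  (v5,v7,v8) [-+-] → (0.233112, 1.47159, 0.0606)–(-0.3672, 1.6086, 0.0606)  len=0.6157
  (v6,v9,v7) [--+] → (-1.91107, 1.1207, 0.0606)–(-0.510742, 2.23747, 0.0606)  len=1.7911
  (v7,v9,v10) [+-+] → (-1.91107, 1.1207, 0.0606)–(-2.06773, 0.995759, 0.0606)  len=0.2004
  (v7,v10,v8) [++-] → (-1.00523, 1.09978, 0.0606)–(-0.3672, 1.6086, 0.0606)  len=0.8161
  (v8,v10,v11) [-+-] → (-1.00523, 1.09978, 0.0606)–(-1.4866, 0.7159, 0.0606)  len=0.6157
  (v9,v12,v10) [--+] → (-2.06773, -0.795373, 0.0606)–(-2.06773, 0.995759, 0.0606)  len=1.7911
  (v10,v12,v13) [+-+] → (-2.06773, -0.795373, 0.0606)–(-2.06773, -0.995759, 0.0606)  len=0.2004
  (v10,v13,v11) [++-] → (-1.4866, -0.100193, 0.0606)–(-1.4866, 0.7159, 0.0606)  len=0.8161
  (v11,v13,v14) [-+-] → (-1.4866, -0.100193, 0.0606)–(-1.4866, -0.7159, 0.0606)  len=0.6157
  (v12,v15,v13) [--+] → (-0.667406, -2.11253, 0.0606)–(-2.06773, -0.995759, 0.0606)  len=1.7911
  (v13,v15,v16) [+-+] → (-0.667406, -2.11253, 0.0606)–(-0.510742, -2.23747, 0.0606)  len=0.2004
  (v13,v16,v14) [++-] → (-0.848568, -1.22472, 0.0606)–(-1.4866, -0.7159, 0.0606)  len=0.8161
  (v14,v16,v17) [-+-] → (-0.848568, -1.22472, 0.0606)–(-0.3672, -1.6086, 0.0606)  len=0.6157
  (v15,v18,v16) [--+] → (1.23558, -1.83892, 0.0606)–(-0.510742, -2.23747, 0.0606)  len=1.7912
  (v16,v18,v19) [+-+] → (1.23558, -1.83892, 0.0606)–(1.43096, -1.79433, 0.0606)  len=0.2004
  (v16,v19,v17) [++-] → (0.428488, -1.42701, 0.0606)–(-0.3672, -1.6086, 0.0606)  len=0.8161
  (v17,v19,v20) [-+-] → (0.428488, -1.42701, 0.0606)–(1.0288, -1.29, 0.0606)  len=0.6157
  (v18,v0,v19) [--+] → (2.2081, -0.18054, 0.0606)–(1.43096, -1.79433, 0.0606)  len=1.7912
  (v19,v0,v1) [+-+] → (2.2081, -0.18054, 0.0606)–(2.29503, 0, 0.0606)  len=0.2004
  (v19,v1,v20) [++-] → (1.38287, -0.55473, 0.0606)–(1.0288, -1.29, 0.0606)  len=0.8161
  (v20,v1,v2) [-+-] → (1.38287, -0.55473, 0.0606)–(1.65, 0, 0.0606)  len=0.6157

Chained into 2 loop(s):
  loop 1: 14 segments, perimeter = 13.9408
  loop 2: 14 segments, perimeter = 10.0227
Total perimeter = 23.964

loops=2 perimeter=23.964


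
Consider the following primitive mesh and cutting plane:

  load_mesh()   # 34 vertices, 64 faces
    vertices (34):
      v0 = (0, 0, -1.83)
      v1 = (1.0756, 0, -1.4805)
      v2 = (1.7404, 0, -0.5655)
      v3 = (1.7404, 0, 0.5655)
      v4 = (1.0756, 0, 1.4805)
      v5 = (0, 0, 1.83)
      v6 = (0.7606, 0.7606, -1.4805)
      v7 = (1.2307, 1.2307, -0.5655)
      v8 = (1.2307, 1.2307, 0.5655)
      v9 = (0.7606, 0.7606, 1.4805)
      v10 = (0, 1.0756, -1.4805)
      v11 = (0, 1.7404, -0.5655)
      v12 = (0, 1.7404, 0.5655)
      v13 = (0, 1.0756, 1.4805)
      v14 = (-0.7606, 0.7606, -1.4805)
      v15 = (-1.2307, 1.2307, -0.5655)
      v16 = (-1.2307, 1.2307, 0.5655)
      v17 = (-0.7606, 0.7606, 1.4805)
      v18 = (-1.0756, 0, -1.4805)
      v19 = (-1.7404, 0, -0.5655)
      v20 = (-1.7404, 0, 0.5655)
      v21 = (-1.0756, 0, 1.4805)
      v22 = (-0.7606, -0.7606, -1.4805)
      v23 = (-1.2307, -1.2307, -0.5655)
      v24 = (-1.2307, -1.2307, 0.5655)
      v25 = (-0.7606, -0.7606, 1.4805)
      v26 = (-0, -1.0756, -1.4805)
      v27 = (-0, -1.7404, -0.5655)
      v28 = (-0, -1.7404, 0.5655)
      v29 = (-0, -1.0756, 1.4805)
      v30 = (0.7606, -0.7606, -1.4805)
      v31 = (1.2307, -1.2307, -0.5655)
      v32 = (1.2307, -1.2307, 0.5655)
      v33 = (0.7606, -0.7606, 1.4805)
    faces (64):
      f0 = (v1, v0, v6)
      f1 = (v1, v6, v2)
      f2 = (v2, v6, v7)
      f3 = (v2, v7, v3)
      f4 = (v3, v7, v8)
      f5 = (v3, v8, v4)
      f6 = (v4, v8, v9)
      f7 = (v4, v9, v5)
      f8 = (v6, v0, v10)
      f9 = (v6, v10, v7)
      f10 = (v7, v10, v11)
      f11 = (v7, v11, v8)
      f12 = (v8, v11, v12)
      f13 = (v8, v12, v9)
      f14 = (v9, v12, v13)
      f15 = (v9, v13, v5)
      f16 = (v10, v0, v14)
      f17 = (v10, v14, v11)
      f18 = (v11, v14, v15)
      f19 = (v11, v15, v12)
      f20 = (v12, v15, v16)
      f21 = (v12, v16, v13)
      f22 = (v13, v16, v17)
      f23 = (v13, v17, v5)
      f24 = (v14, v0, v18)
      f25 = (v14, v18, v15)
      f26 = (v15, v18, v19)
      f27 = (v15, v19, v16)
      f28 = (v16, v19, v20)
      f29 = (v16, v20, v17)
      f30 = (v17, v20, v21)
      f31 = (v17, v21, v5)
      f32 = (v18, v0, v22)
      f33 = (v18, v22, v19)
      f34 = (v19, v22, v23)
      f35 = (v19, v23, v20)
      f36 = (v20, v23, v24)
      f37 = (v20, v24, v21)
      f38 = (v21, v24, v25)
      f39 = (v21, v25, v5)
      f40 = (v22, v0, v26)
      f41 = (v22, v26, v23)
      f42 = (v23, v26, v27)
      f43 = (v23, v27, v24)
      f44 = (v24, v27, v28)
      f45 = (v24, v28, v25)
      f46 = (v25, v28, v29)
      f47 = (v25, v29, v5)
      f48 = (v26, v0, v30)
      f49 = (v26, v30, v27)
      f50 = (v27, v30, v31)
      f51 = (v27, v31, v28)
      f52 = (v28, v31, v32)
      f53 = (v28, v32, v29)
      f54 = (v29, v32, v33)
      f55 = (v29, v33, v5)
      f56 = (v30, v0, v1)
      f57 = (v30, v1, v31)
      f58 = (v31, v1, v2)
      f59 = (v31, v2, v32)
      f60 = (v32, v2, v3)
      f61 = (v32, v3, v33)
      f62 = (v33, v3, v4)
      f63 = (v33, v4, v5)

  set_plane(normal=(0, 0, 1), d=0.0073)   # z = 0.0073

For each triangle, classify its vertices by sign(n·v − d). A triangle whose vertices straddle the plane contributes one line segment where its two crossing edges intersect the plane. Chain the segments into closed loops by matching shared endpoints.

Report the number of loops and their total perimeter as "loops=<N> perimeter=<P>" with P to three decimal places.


loops=1 perimeter=10.657

Straddling triangles (16 of 64):
  (v2,v7,v3) [--+] → (1.48884, 0.607406, 0.0073)–(1.7404, 0, 0.0073)  len=0.6574
  (v3,v7,v8) [+-+] → (1.48884, 0.607406, 0.0073)–(1.2307, 1.2307, 0.0073)  len=0.6746
  (v7,v11,v8) [--+] → (0.623294, 1.48226, 0.0073)–(1.2307, 1.2307, 0.0073)  len=0.6574
  (v8,v11,v12) [+-+] → (0.623294, 1.48226, 0.0073)–(0, 1.7404, 0.0073)  len=0.6746
  (v11,v15,v12) [--+] → (-0.607406, 1.48884, 0.0073)–(0, 1.7404, 0.0073)  len=0.6574
  (v12,v15,v16) [+-+] → (-0.607406, 1.48884, 0.0073)–(-1.2307, 1.2307, 0.0073)  len=0.6746
  (v15,v19,v16) [--+] → (-1.48226, 0.623294, 0.0073)–(-1.2307, 1.2307, 0.0073)  len=0.6574
  (v16,v19,v20) [+-+] → (-1.48226, 0.623294, 0.0073)–(-1.7404, 0, 0.0073)  len=0.6746
  (v19,v23,v20) [--+] → (-1.48884, -0.607406, 0.0073)–(-1.7404, 0, 0.0073)  len=0.6574
  (v20,v23,v24) [+-+] → (-1.48884, -0.607406, 0.0073)–(-1.2307, -1.2307, 0.0073)  len=0.6746
  (v23,v27,v24) [--+] → (-0.623294, -1.48226, 0.0073)–(-1.2307, -1.2307, 0.0073)  len=0.6574
  (v24,v27,v28) [+-+] → (-0.623294, -1.48226, 0.0073)–(0, -1.7404, 0.0073)  len=0.6746
  (v27,v31,v28) [--+] → (0.607406, -1.48884, 0.0073)–(0, -1.7404, 0.0073)  len=0.6574
  (v28,v31,v32) [+-+] → (0.607406, -1.48884, 0.0073)–(1.2307, -1.2307, 0.0073)  len=0.6746
  (v31,v2,v32) [--+] → (1.48226, -0.623294, 0.0073)–(1.2307, -1.2307, 0.0073)  len=0.6574
  (v32,v2,v3) [+-+] → (1.48226, -0.623294, 0.0073)–(1.7404, 0, 0.0073)  len=0.6746

Chained into 1 loop(s):
  loop 1: 16 segments, perimeter = 10.6566
Total perimeter = 10.657


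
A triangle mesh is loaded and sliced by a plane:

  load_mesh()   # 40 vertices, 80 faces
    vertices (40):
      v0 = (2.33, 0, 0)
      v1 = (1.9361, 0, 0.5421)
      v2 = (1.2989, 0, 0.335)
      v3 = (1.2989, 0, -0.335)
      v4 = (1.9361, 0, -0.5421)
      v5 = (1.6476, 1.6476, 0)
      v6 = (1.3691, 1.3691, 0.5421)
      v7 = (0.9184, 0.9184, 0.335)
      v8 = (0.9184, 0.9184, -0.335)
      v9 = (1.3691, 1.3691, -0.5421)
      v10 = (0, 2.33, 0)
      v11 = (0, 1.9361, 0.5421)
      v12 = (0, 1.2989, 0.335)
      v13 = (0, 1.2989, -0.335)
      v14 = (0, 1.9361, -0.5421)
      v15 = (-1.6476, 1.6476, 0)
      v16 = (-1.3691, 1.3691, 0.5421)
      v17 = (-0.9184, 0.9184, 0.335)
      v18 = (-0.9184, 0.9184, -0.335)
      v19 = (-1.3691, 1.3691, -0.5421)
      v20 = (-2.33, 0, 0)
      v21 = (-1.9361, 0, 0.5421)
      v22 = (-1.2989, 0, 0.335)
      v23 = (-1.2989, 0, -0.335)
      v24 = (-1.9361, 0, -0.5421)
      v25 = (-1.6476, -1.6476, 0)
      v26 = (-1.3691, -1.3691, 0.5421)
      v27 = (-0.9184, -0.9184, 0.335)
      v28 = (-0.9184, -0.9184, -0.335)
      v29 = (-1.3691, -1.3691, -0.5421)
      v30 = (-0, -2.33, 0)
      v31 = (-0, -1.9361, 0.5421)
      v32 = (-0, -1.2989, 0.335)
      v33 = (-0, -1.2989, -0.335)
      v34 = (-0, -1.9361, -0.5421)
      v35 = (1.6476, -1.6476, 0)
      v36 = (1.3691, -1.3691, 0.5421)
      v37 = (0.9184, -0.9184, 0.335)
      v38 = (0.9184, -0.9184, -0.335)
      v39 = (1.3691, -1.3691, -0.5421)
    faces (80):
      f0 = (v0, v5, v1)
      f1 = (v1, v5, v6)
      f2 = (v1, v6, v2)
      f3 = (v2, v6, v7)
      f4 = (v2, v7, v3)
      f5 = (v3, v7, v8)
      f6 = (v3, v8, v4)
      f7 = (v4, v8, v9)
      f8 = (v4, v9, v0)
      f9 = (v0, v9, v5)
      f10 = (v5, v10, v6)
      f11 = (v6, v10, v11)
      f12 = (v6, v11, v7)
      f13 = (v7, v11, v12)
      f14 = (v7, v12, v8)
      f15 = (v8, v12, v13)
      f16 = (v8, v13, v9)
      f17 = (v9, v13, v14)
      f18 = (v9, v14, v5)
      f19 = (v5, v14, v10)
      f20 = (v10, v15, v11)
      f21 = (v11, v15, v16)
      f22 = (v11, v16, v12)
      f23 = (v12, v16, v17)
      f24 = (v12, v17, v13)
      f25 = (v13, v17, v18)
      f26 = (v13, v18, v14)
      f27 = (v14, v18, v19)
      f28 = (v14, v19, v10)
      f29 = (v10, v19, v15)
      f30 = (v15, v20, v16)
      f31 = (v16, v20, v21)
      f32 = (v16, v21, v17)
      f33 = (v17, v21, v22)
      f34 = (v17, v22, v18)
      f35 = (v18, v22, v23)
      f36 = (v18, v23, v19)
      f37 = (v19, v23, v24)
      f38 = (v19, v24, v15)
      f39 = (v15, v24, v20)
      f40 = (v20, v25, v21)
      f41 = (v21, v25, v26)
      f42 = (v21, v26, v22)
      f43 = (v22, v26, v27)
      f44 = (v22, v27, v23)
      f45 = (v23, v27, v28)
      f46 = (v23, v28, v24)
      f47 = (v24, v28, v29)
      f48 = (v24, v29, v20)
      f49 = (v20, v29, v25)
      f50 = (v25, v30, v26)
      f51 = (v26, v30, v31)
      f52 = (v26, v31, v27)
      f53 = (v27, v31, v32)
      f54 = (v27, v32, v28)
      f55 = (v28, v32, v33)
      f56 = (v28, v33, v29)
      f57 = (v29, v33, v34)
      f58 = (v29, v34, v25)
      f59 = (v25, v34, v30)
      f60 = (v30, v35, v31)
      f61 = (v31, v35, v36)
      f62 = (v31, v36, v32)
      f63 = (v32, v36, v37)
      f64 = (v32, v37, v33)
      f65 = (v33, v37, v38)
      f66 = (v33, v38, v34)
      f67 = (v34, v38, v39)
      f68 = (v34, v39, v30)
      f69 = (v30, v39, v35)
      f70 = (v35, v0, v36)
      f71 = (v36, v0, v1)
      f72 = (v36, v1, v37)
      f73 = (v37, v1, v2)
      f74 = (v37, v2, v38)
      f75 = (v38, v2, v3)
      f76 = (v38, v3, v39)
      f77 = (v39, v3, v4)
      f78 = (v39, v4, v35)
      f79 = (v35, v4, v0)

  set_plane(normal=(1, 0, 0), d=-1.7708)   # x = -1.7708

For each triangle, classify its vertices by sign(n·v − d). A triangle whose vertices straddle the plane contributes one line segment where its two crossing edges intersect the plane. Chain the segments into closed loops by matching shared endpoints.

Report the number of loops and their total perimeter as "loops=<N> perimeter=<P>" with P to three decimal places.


Straddling triangles (14 of 80):
  (v15,v20,v16) [+-+] → (-1.7708, 1.35014, 0)–(-1.7708, 0.796754, 0.315477)  len=0.6370
  (v16,v20,v21) [+--] → (-1.7708, 0.796754, 0.315477)–(-1.7708, 0.39914, 0.5421)  len=0.4577
  (v16,v21,v17) [+-+] → (-1.7708, 0.39914, 0.5421)–(-1.7708, 0.149171, 0.508462)  len=0.2522
  (v17,v21,v22) [+-+] → (-1.7708, 0.149171, 0.508462)–(-1.7708, 0, 0.488375)  len=0.1505
  (v19,v23,v24) [++-] → (-1.7708, 0, -0.488375)–(-1.7708, 0.39914, -0.5421)  len=0.4027
  (v19,v24,v15) [+-+] → (-1.7708, 0.39914, -0.5421)–(-1.7708, 0.944015, -0.231496)  len=0.6272
  (v15,v24,v20) [+--] → (-1.7708, 0.944015, -0.231496)–(-1.7708, 1.35014, 0)  len=0.4675
  (v20,v25,v21) [-+-] → (-1.7708, -1.35014, 0)–(-1.7708, -0.944015, 0.231496)  len=0.4675
  (v21,v25,v26) [-++] → (-1.7708, -0.944015, 0.231496)–(-1.7708, -0.39914, 0.5421)  len=0.6272
  (v21,v26,v22) [-++] → (-1.7708, -0.39914, 0.5421)–(-1.7708, 0, 0.488375)  len=0.4027
  (v23,v28,v24) [++-] → (-1.7708, -0.149171, -0.508462)–(-1.7708, 0, -0.488375)  len=0.1505
  (v24,v28,v29) [-++] → (-1.7708, -0.149171, -0.508462)–(-1.7708, -0.39914, -0.5421)  len=0.2522
  (v24,v29,v20) [-+-] → (-1.7708, -0.39914, -0.5421)–(-1.7708, -0.796754, -0.315477)  len=0.4577
  (v20,v29,v25) [-++] → (-1.7708, -0.796754, -0.315477)–(-1.7708, -1.35014, 0)  len=0.6370

Chained into 1 loop(s):
  loop 1: 14 segments, perimeter = 5.9896
Total perimeter = 5.990

loops=1 perimeter=5.990


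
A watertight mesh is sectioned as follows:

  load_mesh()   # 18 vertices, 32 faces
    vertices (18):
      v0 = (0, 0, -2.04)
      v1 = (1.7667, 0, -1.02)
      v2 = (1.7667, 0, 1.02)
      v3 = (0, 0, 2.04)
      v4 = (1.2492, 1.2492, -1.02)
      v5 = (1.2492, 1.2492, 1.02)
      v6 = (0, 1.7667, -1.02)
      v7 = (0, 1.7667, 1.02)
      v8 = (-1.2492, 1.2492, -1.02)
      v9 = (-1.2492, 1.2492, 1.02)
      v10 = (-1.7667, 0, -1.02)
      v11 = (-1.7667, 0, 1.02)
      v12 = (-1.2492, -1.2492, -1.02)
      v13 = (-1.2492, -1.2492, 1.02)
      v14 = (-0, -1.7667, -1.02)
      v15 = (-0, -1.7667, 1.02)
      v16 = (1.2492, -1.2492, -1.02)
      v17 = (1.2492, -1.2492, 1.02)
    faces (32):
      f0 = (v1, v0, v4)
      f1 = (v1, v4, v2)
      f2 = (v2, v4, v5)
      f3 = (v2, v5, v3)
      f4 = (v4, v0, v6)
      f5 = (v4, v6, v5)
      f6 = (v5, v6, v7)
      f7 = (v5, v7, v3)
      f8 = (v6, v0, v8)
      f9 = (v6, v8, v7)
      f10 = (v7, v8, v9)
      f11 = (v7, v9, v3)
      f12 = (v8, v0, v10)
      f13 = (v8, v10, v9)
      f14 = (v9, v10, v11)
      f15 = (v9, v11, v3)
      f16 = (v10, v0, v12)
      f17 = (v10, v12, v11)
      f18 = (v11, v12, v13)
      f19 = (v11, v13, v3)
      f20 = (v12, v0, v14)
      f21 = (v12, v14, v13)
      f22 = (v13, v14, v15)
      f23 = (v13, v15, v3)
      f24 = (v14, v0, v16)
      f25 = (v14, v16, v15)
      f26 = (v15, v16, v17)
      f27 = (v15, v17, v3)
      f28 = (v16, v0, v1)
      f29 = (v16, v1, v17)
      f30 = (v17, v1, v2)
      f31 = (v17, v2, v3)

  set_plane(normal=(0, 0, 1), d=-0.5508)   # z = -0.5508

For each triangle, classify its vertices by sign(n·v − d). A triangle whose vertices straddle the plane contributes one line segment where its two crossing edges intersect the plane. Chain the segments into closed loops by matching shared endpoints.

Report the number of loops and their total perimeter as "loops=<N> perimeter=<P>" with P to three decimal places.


loops=1 perimeter=10.817

Straddling triangles (16 of 32):
  (v1,v4,v2) [--+] → (1.36823, 0.961884, -0.5508)–(1.7667, 0, -0.5508)  len=1.0412
  (v2,v4,v5) [+-+] → (1.36823, 0.961884, -0.5508)–(1.2492, 1.2492, -0.5508)  len=0.3110
  (v4,v6,v5) [--+] → (0.287316, 1.64768, -0.5508)–(1.2492, 1.2492, -0.5508)  len=1.0412
  (v5,v6,v7) [+-+] → (0.287316, 1.64768, -0.5508)–(0, 1.7667, -0.5508)  len=0.3110
  (v6,v8,v7) [--+] → (-0.961884, 1.36823, -0.5508)–(0, 1.7667, -0.5508)  len=1.0412
  (v7,v8,v9) [+-+] → (-0.961884, 1.36823, -0.5508)–(-1.2492, 1.2492, -0.5508)  len=0.3110
  (v8,v10,v9) [--+] → (-1.64768, 0.287316, -0.5508)–(-1.2492, 1.2492, -0.5508)  len=1.0412
  (v9,v10,v11) [+-+] → (-1.64768, 0.287316, -0.5508)–(-1.7667, 0, -0.5508)  len=0.3110
  (v10,v12,v11) [--+] → (-1.36823, -0.961884, -0.5508)–(-1.7667, 0, -0.5508)  len=1.0412
  (v11,v12,v13) [+-+] → (-1.36823, -0.961884, -0.5508)–(-1.2492, -1.2492, -0.5508)  len=0.3110
  (v12,v14,v13) [--+] → (-0.287316, -1.64768, -0.5508)–(-1.2492, -1.2492, -0.5508)  len=1.0412
  (v13,v14,v15) [+-+] → (-0.287316, -1.64768, -0.5508)–(0, -1.7667, -0.5508)  len=0.3110
  (v14,v16,v15) [--+] → (0.961884, -1.36823, -0.5508)–(0, -1.7667, -0.5508)  len=1.0412
  (v15,v16,v17) [+-+] → (0.961884, -1.36823, -0.5508)–(1.2492, -1.2492, -0.5508)  len=0.3110
  (v16,v1,v17) [--+] → (1.64768, -0.287316, -0.5508)–(1.2492, -1.2492, -0.5508)  len=1.0412
  (v17,v1,v2) [+-+] → (1.64768, -0.287316, -0.5508)–(1.7667, 0, -0.5508)  len=0.3110

Chained into 1 loop(s):
  loop 1: 16 segments, perimeter = 10.8172
Total perimeter = 10.817


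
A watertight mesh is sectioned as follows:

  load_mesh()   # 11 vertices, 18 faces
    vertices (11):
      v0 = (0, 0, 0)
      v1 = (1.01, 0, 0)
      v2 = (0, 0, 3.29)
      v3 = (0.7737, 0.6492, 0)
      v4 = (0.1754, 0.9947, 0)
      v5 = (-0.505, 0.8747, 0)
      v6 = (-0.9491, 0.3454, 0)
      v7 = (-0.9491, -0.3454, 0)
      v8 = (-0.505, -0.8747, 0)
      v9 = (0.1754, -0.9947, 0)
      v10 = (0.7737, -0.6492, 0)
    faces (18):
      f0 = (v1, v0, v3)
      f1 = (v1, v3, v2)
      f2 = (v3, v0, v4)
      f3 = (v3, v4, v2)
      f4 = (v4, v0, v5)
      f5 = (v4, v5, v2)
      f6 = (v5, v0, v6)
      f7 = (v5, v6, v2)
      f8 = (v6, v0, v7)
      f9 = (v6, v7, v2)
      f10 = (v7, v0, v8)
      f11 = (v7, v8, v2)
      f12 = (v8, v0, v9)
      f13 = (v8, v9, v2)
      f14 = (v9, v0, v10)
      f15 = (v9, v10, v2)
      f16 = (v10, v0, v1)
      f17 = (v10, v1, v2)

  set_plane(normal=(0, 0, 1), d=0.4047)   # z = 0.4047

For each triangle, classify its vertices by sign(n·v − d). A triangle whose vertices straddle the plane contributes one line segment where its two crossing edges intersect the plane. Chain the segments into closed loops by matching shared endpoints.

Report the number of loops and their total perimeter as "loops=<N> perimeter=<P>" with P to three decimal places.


loops=1 perimeter=5.453

Straddling triangles (9 of 18):
  (v1,v3,v2) [--+] → (0.678528, 0.569342, 0.4047)–(0.885761, 0, 0.4047)  len=0.6059
  (v3,v4,v2) [--+] → (0.153824, 0.872343, 0.4047)–(0.678528, 0.569342, 0.4047)  len=0.6059
  (v4,v5,v2) [--+] → (-0.44288, 0.767104, 0.4047)–(0.153824, 0.872343, 0.4047)  len=0.6059
  (v5,v6,v2) [--+] → (-0.832352, 0.302913, 0.4047)–(-0.44288, 0.767104, 0.4047)  len=0.6059
  (v6,v7,v2) [--+] → (-0.832352, -0.302913, 0.4047)–(-0.832352, 0.302913, 0.4047)  len=0.6058
  (v7,v8,v2) [--+] → (-0.44288, -0.767104, 0.4047)–(-0.832352, -0.302913, 0.4047)  len=0.6059
  (v8,v9,v2) [--+] → (0.153824, -0.872343, 0.4047)–(-0.44288, -0.767104, 0.4047)  len=0.6059
  (v9,v10,v2) [--+] → (0.678528, -0.569342, 0.4047)–(0.153824, -0.872343, 0.4047)  len=0.6059
  (v10,v1,v2) [--+] → (0.885761, 0, 0.4047)–(0.678528, -0.569342, 0.4047)  len=0.6059

Chained into 1 loop(s):
  loop 1: 9 segments, perimeter = 5.4531
Total perimeter = 5.453


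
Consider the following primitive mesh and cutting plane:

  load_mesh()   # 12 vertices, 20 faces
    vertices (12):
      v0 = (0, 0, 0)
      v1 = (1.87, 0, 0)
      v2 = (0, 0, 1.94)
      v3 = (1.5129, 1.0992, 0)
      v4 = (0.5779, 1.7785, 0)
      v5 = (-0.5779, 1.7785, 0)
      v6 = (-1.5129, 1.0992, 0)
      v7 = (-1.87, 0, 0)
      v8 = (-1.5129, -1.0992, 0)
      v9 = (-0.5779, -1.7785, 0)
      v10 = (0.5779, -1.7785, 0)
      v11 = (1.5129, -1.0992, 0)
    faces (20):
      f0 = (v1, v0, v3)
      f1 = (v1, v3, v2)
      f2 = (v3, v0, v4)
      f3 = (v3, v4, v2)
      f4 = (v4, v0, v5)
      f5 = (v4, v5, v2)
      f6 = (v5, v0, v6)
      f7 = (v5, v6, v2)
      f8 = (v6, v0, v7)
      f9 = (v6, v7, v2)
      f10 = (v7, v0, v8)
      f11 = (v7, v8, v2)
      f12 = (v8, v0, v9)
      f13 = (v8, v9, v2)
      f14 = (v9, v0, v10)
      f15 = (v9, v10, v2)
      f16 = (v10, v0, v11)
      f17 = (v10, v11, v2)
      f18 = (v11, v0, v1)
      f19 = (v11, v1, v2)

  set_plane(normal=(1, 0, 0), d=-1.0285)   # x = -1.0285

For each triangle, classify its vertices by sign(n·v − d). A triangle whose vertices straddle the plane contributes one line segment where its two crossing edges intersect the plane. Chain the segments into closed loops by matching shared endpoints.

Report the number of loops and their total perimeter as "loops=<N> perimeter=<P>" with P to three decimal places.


Straddling triangles (8 of 20):
  (v5,v0,v6) [++-] → (-1.0285, 0.747258, 0)–(-1.0285, 1.45113, 0)  len=0.7039
  (v5,v6,v2) [+-+] → (-1.0285, 1.45113, 0)–(-1.0285, 0.747258, 0.621149)  len=0.9388
  (v6,v0,v7) [-+-] → (-1.0285, 0.747258, 0)–(-1.0285, 0, 0)  len=0.7473
  (v6,v7,v2) [--+] → (-1.0285, 0, 0.873)–(-1.0285, 0.747258, 0.621149)  len=0.7886
  (v7,v0,v8) [-+-] → (-1.0285, 0, 0)–(-1.0285, -0.747258, 0)  len=0.7473
  (v7,v8,v2) [--+] → (-1.0285, -0.747258, 0.621149)–(-1.0285, 0, 0.873)  len=0.7886
  (v8,v0,v9) [-++] → (-1.0285, -0.747258, 0)–(-1.0285, -1.45113, 0)  len=0.7039
  (v8,v9,v2) [-++] → (-1.0285, -1.45113, 0)–(-1.0285, -0.747258, 0.621149)  len=0.9388

Chained into 1 loop(s):
  loop 1: 8 segments, perimeter = 6.3569
Total perimeter = 6.357

loops=1 perimeter=6.357


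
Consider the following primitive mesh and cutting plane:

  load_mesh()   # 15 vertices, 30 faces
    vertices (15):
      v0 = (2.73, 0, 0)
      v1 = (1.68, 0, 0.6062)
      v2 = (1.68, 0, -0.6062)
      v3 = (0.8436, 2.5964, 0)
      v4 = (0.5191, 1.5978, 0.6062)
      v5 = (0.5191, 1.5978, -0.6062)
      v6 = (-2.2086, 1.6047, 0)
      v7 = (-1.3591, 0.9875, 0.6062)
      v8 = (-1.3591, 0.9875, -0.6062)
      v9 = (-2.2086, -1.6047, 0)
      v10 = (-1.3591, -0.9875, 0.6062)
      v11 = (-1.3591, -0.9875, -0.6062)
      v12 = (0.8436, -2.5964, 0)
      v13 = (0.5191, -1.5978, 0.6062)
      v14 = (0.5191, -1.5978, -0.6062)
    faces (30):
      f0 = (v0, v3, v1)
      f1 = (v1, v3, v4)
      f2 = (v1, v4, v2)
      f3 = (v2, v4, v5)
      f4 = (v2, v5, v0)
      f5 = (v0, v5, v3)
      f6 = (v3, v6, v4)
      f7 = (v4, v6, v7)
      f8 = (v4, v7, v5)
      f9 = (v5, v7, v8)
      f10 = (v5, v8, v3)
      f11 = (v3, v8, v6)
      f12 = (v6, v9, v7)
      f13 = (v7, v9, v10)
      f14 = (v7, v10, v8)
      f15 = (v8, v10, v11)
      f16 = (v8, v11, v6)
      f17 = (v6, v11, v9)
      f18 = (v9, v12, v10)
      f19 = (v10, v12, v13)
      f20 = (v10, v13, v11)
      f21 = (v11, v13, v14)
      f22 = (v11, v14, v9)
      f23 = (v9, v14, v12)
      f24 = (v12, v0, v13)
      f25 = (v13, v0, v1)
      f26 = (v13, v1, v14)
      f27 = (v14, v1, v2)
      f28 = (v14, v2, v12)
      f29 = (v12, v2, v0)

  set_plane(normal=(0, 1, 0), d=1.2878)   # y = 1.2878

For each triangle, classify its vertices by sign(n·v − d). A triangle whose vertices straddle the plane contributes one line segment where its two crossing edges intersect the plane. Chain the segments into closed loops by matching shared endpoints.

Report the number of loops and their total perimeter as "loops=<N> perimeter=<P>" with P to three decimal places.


loops=2 perimeter=8.661

Straddling triangles (14 of 30):
  (v0,v3,v1) [-+-] → (1.79436, 1.2878, 0)–(1.26515, 1.2878, 0.305528)  len=0.6111
  (v1,v3,v4) [-++] → (1.26515, 1.2878, 0.305528)–(0.744334, 1.2878, 0.6062)  len=0.6014
  (v1,v4,v2) [-+-] → (0.744334, 1.2878, 0.6062)–(0.744334, 1.2878, 0.370974)  len=0.2352
  (v2,v4,v5) [-++] → (0.744334, 1.2878, 0.370974)–(0.744334, 1.2878, -0.6062)  len=0.9772
  (v2,v5,v0) [-+-] → (0.744334, 1.2878, -0.6062)–(0.948052, 1.2878, -0.488587)  len=0.2352
  (v0,v5,v3) [-++] → (0.948052, 1.2878, -0.488587)–(1.79436, 1.2878, 0)  len=0.9772
  (v4,v6,v7) [++-] → (-1.77243, 1.2878, 0.311252)–(-0.434926, 1.2878, 0.6062)  len=1.3696
  (v4,v7,v5) [+-+] → (-0.434926, 1.2878, 0.6062)–(-0.434926, 1.2878, 0.00963484)  len=0.5966
  (v5,v7,v8) [+--] → (-0.434926, 1.2878, 0.00963484)–(-0.434926, 1.2878, -0.6062)  len=0.6158
  (v5,v8,v3) [+-+] → (-0.434926, 1.2878, -0.6062)–(-0.947968, 1.2878, -0.493053)  len=0.5254
  (v3,v8,v6) [+-+] → (-0.947968, 1.2878, -0.493053)–(-1.77243, 1.2878, -0.311252)  len=0.8443
  (v6,v9,v7) [+--] → (-2.2086, 1.2878, 0)–(-1.77243, 1.2878, 0.311252)  len=0.5358
  (v8,v11,v6) [--+] → (-2.10475, 1.2878, -0.0741088)–(-1.77243, 1.2878, -0.311252)  len=0.4083
  (v6,v11,v9) [+--] → (-2.10475, 1.2878, -0.0741088)–(-2.2086, 1.2878, 0)  len=0.1276

Chained into 2 loop(s):
  loop 1: 6 segments, perimeter = 3.6373
  loop 2: 8 segments, perimeter = 5.0234
Total perimeter = 8.661


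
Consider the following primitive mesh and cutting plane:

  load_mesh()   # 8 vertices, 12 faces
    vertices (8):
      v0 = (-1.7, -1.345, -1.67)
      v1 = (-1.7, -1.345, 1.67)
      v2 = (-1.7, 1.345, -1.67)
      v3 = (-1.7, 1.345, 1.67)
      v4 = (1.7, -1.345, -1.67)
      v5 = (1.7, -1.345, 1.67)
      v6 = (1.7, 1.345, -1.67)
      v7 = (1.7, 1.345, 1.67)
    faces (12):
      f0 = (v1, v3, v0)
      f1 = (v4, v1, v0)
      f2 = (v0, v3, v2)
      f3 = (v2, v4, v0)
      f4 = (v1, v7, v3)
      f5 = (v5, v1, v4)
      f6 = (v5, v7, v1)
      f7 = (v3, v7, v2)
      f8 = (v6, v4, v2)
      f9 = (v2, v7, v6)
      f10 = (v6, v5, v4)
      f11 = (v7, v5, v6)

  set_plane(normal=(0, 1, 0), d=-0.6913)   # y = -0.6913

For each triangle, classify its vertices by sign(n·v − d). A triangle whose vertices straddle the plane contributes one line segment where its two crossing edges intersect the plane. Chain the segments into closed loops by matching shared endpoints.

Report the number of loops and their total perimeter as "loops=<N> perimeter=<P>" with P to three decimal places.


loops=1 perimeter=13.480

Straddling triangles (8 of 12):
  (v1,v3,v0) [-+-] → (-1.7, -0.6913, 1.67)–(-1.7, -0.6913, -0.858343)  len=2.5283
  (v0,v3,v2) [-++] → (-1.7, -0.6913, -0.858343)–(-1.7, -0.6913, -1.67)  len=0.8117
  (v2,v4,v0) [+--] → (0.873762, -0.6913, -1.67)–(-1.7, -0.6913, -1.67)  len=2.5738
  (v1,v7,v3) [-++] → (-0.873762, -0.6913, 1.67)–(-1.7, -0.6913, 1.67)  len=0.8262
  (v5,v7,v1) [-+-] → (1.7, -0.6913, 1.67)–(-0.873762, -0.6913, 1.67)  len=2.5738
  (v6,v4,v2) [+-+] → (1.7, -0.6913, -1.67)–(0.873762, -0.6913, -1.67)  len=0.8262
  (v6,v5,v4) [+--] → (1.7, -0.6913, 0.858343)–(1.7, -0.6913, -1.67)  len=2.5283
  (v7,v5,v6) [+-+] → (1.7, -0.6913, 1.67)–(1.7, -0.6913, 0.858343)  len=0.8117

Chained into 1 loop(s):
  loop 1: 8 segments, perimeter = 13.4800
Total perimeter = 13.480


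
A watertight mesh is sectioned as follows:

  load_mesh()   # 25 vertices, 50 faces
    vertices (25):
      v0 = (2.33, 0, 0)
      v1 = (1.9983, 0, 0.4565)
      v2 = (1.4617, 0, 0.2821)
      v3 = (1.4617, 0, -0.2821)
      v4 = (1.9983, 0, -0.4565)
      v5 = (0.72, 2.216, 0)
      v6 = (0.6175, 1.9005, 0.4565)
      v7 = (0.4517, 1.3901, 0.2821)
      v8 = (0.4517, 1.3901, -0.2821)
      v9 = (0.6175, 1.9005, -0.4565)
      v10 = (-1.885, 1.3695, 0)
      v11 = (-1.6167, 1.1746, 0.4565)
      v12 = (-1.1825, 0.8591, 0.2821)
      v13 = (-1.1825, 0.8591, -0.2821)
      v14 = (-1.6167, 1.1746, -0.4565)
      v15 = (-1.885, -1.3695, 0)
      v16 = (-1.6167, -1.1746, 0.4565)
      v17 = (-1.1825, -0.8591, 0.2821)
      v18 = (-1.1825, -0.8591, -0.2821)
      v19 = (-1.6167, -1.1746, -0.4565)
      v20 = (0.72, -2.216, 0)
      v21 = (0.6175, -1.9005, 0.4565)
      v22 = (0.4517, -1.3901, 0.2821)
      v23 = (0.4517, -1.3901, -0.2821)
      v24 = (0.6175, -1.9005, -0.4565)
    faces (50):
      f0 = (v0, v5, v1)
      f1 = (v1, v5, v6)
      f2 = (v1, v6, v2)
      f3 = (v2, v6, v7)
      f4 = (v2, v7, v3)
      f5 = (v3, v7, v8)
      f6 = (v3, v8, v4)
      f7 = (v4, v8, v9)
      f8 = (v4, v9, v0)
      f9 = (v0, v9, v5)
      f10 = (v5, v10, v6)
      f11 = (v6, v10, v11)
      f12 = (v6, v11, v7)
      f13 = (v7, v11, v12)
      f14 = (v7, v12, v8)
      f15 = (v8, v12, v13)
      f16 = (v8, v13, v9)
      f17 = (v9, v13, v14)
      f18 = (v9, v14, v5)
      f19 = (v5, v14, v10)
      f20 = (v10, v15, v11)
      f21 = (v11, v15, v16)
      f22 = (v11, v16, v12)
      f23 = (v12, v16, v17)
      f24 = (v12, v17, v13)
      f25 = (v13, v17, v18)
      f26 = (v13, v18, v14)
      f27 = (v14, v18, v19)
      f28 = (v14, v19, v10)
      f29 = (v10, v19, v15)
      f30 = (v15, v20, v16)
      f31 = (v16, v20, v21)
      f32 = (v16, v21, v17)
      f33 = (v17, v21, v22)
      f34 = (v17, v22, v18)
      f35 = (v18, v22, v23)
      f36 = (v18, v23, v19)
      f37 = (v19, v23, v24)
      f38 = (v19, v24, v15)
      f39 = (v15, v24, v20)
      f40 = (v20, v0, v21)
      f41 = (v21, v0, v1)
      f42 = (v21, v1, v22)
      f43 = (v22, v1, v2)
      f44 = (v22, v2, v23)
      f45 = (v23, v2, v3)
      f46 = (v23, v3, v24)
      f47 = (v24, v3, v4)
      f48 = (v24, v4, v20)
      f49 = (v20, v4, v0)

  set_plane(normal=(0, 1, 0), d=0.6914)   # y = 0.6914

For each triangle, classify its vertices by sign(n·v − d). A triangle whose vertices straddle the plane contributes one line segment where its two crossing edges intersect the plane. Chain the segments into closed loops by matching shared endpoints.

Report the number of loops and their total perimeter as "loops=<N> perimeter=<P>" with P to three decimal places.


Straddling triangles (20 of 50):
  (v0,v5,v1) [-+-] → (1.82767, 0.6914, 0)–(1.59947, 0.6914, 0.31407)  len=0.3882
  (v1,v5,v6) [-++] → (1.59947, 0.6914, 0.31407)–(1.49597, 0.6914, 0.4565)  len=0.1761
  (v1,v6,v2) [-+-] → (1.49597, 0.6914, 0.4565)–(1.15458, 0.6914, 0.345547)  len=0.3590
  (v2,v6,v7) [-++] → (1.15458, 0.6914, 0.345547)–(0.959352, 0.6914, 0.2821)  len=0.2053
  (v2,v7,v3) [-+-] → (0.959352, 0.6914, 0.2821)–(0.959352, 0.6914, -0.00148143)  len=0.2836
  (v3,v7,v8) [-++] → (0.959352, 0.6914, -0.00148143)–(0.959352, 0.6914, -0.2821)  len=0.2806
  (v3,v8,v4) [-+-] → (0.959352, 0.6914, -0.2821)–(1.22906, 0.6914, -0.369758)  len=0.2836
  (v4,v8,v9) [-++] → (1.22906, 0.6914, -0.369758)–(1.49597, 0.6914, -0.4565)  len=0.2806
  (v4,v9,v0) [-+-] → (1.49597, 0.6914, -0.4565)–(1.70699, 0.6914, -0.166074)  len=0.3590
  (v0,v9,v5) [-++] → (1.70699, 0.6914, -0.166074)–(1.82767, 0.6914, 0)  len=0.2053
  (v10,v15,v11) [+-+] → (-1.885, 0.6914, 0)–(-1.66766, 0.6914, 0.369797)  len=0.4289
  (v11,v15,v16) [+--] → (-1.66766, 0.6914, 0.369797)–(-1.6167, 0.6914, 0.4565)  len=0.1006
  (v11,v16,v12) [+-+] → (-1.6167, 0.6914, 0.4565)–(-1.2183, 0.6914, 0.296481)  len=0.4293
  (v12,v16,v17) [+--] → (-1.2183, 0.6914, 0.296481)–(-1.1825, 0.6914, 0.2821)  len=0.0386
  (v12,v17,v13) [+-+] → (-1.1825, 0.6914, 0.2821)–(-1.1825, 0.6914, -0.227033)  len=0.5091
  (v13,v17,v18) [+--] → (-1.1825, 0.6914, -0.227033)–(-1.1825, 0.6914, -0.2821)  len=0.0551
  (v13,v18,v14) [+-+] → (-1.1825, 0.6914, -0.2821)–(-1.51354, 0.6914, -0.415063)  len=0.3567
  (v14,v18,v19) [+--] → (-1.51354, 0.6914, -0.415063)–(-1.6167, 0.6914, -0.4565)  len=0.1112
  (v14,v19,v10) [+-+] → (-1.6167, 0.6914, -0.4565)–(-1.81349, 0.6914, -0.121675)  len=0.3884
  (v10,v19,v15) [+--] → (-1.81349, 0.6914, -0.121675)–(-1.885, 0.6914, 0)  len=0.1411

Chained into 2 loop(s):
  loop 1: 10 segments, perimeter = 2.8213
  loop 2: 10 segments, perimeter = 2.5590
Total perimeter = 5.380

loops=2 perimeter=5.380


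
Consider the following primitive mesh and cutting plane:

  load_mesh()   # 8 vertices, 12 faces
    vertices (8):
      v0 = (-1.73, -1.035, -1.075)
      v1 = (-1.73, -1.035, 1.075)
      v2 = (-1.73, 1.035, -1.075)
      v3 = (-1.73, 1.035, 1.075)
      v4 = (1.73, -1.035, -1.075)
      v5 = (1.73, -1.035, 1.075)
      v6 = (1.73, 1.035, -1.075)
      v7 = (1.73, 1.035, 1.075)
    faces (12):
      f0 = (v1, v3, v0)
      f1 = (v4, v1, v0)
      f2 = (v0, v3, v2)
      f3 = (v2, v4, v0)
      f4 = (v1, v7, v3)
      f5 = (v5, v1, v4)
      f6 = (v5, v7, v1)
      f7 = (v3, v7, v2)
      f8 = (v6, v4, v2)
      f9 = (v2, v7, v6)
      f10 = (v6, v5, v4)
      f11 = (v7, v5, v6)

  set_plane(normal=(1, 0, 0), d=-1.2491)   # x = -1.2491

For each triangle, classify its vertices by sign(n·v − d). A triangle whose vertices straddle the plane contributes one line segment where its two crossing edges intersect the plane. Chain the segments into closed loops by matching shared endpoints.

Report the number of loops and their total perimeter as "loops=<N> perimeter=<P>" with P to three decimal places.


loops=1 perimeter=8.440

Straddling triangles (8 of 12):
  (v4,v1,v0) [+--] → (-1.2491, -1.035, 0.776175)–(-1.2491, -1.035, -1.075)  len=1.8512
  (v2,v4,v0) [-+-] → (-1.2491, 0.747294, -1.075)–(-1.2491, -1.035, -1.075)  len=1.7823
  (v1,v7,v3) [-+-] → (-1.2491, -0.747294, 1.075)–(-1.2491, 1.035, 1.075)  len=1.7823
  (v5,v1,v4) [+-+] → (-1.2491, -1.035, 1.075)–(-1.2491, -1.035, 0.776175)  len=0.2988
  (v5,v7,v1) [++-] → (-1.2491, -0.747294, 1.075)–(-1.2491, -1.035, 1.075)  len=0.2877
  (v3,v7,v2) [-+-] → (-1.2491, 1.035, 1.075)–(-1.2491, 1.035, -0.776175)  len=1.8512
  (v6,v4,v2) [++-] → (-1.2491, 0.747294, -1.075)–(-1.2491, 1.035, -1.075)  len=0.2877
  (v2,v7,v6) [-++] → (-1.2491, 1.035, -0.776175)–(-1.2491, 1.035, -1.075)  len=0.2988

Chained into 1 loop(s):
  loop 1: 8 segments, perimeter = 8.4400
Total perimeter = 8.440
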